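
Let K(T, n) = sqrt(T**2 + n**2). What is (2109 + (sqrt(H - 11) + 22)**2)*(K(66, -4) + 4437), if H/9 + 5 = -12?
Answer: (2109 + 4*(11 + I*sqrt(41))**2)*(4437 + 2*sqrt(1093)) ≈ 1.0938e+7 + 2.5374e+6*I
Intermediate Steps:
H = -153 (H = -45 + 9*(-12) = -45 - 108 = -153)
(2109 + (sqrt(H - 11) + 22)**2)*(K(66, -4) + 4437) = (2109 + (sqrt(-153 - 11) + 22)**2)*(sqrt(66**2 + (-4)**2) + 4437) = (2109 + (sqrt(-164) + 22)**2)*(sqrt(4356 + 16) + 4437) = (2109 + (2*I*sqrt(41) + 22)**2)*(sqrt(4372) + 4437) = (2109 + (22 + 2*I*sqrt(41))**2)*(2*sqrt(1093) + 4437) = (2109 + (22 + 2*I*sqrt(41))**2)*(4437 + 2*sqrt(1093))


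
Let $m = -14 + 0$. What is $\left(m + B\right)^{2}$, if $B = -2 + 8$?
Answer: $64$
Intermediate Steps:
$m = -14$
$B = 6$
$\left(m + B\right)^{2} = \left(-14 + 6\right)^{2} = \left(-8\right)^{2} = 64$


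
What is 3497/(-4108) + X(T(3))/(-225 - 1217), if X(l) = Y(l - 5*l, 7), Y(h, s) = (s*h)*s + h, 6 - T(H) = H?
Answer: -99149/227836 ≈ -0.43518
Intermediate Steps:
T(H) = 6 - H
Y(h, s) = h + h*s² (Y(h, s) = (h*s)*s + h = h*s² + h = h + h*s²)
X(l) = -200*l (X(l) = (l - 5*l)*(1 + 7²) = (-4*l)*(1 + 49) = -4*l*50 = -200*l)
3497/(-4108) + X(T(3))/(-225 - 1217) = 3497/(-4108) + (-200*(6 - 1*3))/(-225 - 1217) = 3497*(-1/4108) - 200*(6 - 3)/(-1442) = -269/316 - 200*3*(-1/1442) = -269/316 - 600*(-1/1442) = -269/316 + 300/721 = -99149/227836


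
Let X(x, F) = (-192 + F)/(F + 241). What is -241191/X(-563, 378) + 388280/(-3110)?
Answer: -15479553409/19282 ≈ -8.0280e+5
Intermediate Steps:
X(x, F) = (-192 + F)/(241 + F)
-241191/X(-563, 378) + 388280/(-3110) = -241191*(241 + 378)/(-192 + 378) + 388280/(-3110) = -241191/(186/619) + 388280*(-1/3110) = -241191/((1/619)*186) - 38828/311 = -241191/186/619 - 38828/311 = -241191*619/186 - 38828/311 = -49765743/62 - 38828/311 = -15479553409/19282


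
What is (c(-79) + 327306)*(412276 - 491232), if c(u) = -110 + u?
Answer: -25827849852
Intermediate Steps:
(c(-79) + 327306)*(412276 - 491232) = ((-110 - 79) + 327306)*(412276 - 491232) = (-189 + 327306)*(-78956) = 327117*(-78956) = -25827849852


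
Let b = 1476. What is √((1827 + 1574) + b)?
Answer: √4877 ≈ 69.836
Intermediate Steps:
√((1827 + 1574) + b) = √((1827 + 1574) + 1476) = √(3401 + 1476) = √4877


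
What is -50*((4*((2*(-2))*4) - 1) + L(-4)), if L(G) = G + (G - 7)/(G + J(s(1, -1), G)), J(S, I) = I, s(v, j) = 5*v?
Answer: 13525/4 ≈ 3381.3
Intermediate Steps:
L(G) = G + (-7 + G)/(2*G) (L(G) = G + (G - 7)/(G + G) = G + (-7 + G)/((2*G)) = G + (-7 + G)*(1/(2*G)) = G + (-7 + G)/(2*G))
-50*((4*((2*(-2))*4) - 1) + L(-4)) = -50*((4*((2*(-2))*4) - 1) + (½ - 4 - 7/2/(-4))) = -50*((4*(-4*4) - 1) + (½ - 4 - 7/2*(-¼))) = -50*((4*(-16) - 1) + (½ - 4 + 7/8)) = -50*((-64 - 1) - 21/8) = -50*(-65 - 21/8) = -50*(-541/8) = 13525/4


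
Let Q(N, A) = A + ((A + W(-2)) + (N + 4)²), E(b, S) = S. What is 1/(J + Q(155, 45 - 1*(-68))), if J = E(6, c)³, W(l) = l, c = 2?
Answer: 1/25513 ≈ 3.9196e-5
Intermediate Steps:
J = 8 (J = 2³ = 8)
Q(N, A) = -2 + (4 + N)² + 2*A (Q(N, A) = A + ((A - 2) + (N + 4)²) = A + ((-2 + A) + (4 + N)²) = A + (-2 + A + (4 + N)²) = -2 + (4 + N)² + 2*A)
1/(J + Q(155, 45 - 1*(-68))) = 1/(8 + (-2 + (4 + 155)² + 2*(45 - 1*(-68)))) = 1/(8 + (-2 + 159² + 2*(45 + 68))) = 1/(8 + (-2 + 25281 + 2*113)) = 1/(8 + (-2 + 25281 + 226)) = 1/(8 + 25505) = 1/25513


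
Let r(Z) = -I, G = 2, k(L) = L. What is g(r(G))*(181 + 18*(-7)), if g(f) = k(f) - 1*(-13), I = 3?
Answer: 550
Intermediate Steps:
r(Z) = -3 (r(Z) = -1*3 = -3)
g(f) = 13 + f (g(f) = f - 1*(-13) = f + 13 = 13 + f)
g(r(G))*(181 + 18*(-7)) = (13 - 3)*(181 + 18*(-7)) = 10*(181 - 126) = 10*55 = 550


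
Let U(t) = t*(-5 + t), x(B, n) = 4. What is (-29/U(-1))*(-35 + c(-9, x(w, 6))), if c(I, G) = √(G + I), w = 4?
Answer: 1015/6 - 29*I*√5/6 ≈ 169.17 - 10.808*I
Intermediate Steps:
(-29/U(-1))*(-35 + c(-9, x(w, 6))) = (-29*(-1/(-5 - 1)))*(-35 + √(4 - 9)) = (-29/((-1*(-6))))*(-35 + √(-5)) = (-29/6)*(-35 + I*√5) = (-29*⅙)*(-35 + I*√5) = -29*(-35 + I*√5)/6 = 1015/6 - 29*I*√5/6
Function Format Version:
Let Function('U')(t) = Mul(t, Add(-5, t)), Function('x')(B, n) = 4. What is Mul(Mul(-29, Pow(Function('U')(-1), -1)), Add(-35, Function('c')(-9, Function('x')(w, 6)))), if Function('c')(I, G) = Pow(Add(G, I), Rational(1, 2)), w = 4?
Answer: Add(Rational(1015, 6), Mul(Rational(-29, 6), I, Pow(5, Rational(1, 2)))) ≈ Add(169.17, Mul(-10.808, I))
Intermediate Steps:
Mul(Mul(-29, Pow(Function('U')(-1), -1)), Add(-35, Function('c')(-9, Function('x')(w, 6)))) = Mul(Mul(-29, Pow(Mul(-1, Add(-5, -1)), -1)), Add(-35, Pow(Add(4, -9), Rational(1, 2)))) = Mul(Mul(-29, Pow(Mul(-1, -6), -1)), Add(-35, Pow(-5, Rational(1, 2)))) = Mul(Mul(-29, Pow(6, -1)), Add(-35, Mul(I, Pow(5, Rational(1, 2))))) = Mul(Mul(-29, Rational(1, 6)), Add(-35, Mul(I, Pow(5, Rational(1, 2))))) = Mul(Rational(-29, 6), Add(-35, Mul(I, Pow(5, Rational(1, 2))))) = Add(Rational(1015, 6), Mul(Rational(-29, 6), I, Pow(5, Rational(1, 2))))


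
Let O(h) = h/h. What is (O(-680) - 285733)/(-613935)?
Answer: 31748/68215 ≈ 0.46541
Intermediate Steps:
O(h) = 1
(O(-680) - 285733)/(-613935) = (1 - 285733)/(-613935) = -285732*(-1/613935) = 31748/68215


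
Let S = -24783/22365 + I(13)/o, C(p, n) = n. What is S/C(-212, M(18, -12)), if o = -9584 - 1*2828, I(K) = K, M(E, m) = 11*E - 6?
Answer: -102632447/17766040320 ≈ -0.0057769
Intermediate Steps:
M(E, m) = -6 + 11*E
o = -12412 (o = -9584 - 2828 = -12412)
S = -102632447/92531460 (S = -24783/22365 + 13/(-12412) = -24783*1/22365 + 13*(-1/12412) = -8261/7455 - 13/12412 = -102632447/92531460 ≈ -1.1092)
S/C(-212, M(18, -12)) = -102632447/(92531460*(-6 + 11*18)) = -102632447/(92531460*(-6 + 198)) = -102632447/92531460/192 = -102632447/92531460*1/192 = -102632447/17766040320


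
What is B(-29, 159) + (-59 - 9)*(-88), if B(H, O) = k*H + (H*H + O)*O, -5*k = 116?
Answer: 828284/5 ≈ 1.6566e+5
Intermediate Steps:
k = -116/5 (k = -⅕*116 = -116/5 ≈ -23.200)
B(H, O) = -116*H/5 + O*(O + H²) (B(H, O) = -116*H/5 + (H*H + O)*O = -116*H/5 + (H² + O)*O = -116*H/5 + (O + H²)*O = -116*H/5 + O*(O + H²))
B(-29, 159) + (-59 - 9)*(-88) = (159² - 116/5*(-29) + 159*(-29)²) + (-59 - 9)*(-88) = (25281 + 3364/5 + 159*841) - 68*(-88) = (25281 + 3364/5 + 133719) + 5984 = 798364/5 + 5984 = 828284/5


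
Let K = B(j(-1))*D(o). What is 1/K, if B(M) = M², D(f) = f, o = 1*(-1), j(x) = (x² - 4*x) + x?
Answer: -1/16 ≈ -0.062500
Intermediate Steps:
j(x) = x² - 3*x
o = -1
K = -16 (K = (-(-3 - 1))²*(-1) = (-1*(-4))²*(-1) = 4²*(-1) = 16*(-1) = -16)
1/K = 1/(-16) = -1/16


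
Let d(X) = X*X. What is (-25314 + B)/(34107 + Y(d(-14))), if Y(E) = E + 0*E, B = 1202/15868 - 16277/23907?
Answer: -4801627158943/6506529167814 ≈ -0.73797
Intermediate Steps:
d(X) = X²
B = -114773611/189678138 (B = 1202*(1/15868) - 16277*1/23907 = 601/7934 - 16277/23907 = -114773611/189678138 ≈ -0.60510)
Y(E) = E (Y(E) = E + 0 = E)
(-25314 + B)/(34107 + Y(d(-14))) = (-25314 - 114773611/189678138)/(34107 + (-14)²) = -4801627158943/(189678138*(34107 + 196)) = -4801627158943/189678138/34303 = -4801627158943/189678138*1/34303 = -4801627158943/6506529167814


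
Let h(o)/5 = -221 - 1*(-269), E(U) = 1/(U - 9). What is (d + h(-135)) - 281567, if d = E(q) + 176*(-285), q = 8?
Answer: -331488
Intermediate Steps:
E(U) = 1/(-9 + U)
h(o) = 240 (h(o) = 5*(-221 - 1*(-269)) = 5*(-221 + 269) = 5*48 = 240)
d = -50161 (d = 1/(-9 + 8) + 176*(-285) = 1/(-1) - 50160 = -1 - 50160 = -50161)
(d + h(-135)) - 281567 = (-50161 + 240) - 281567 = -49921 - 281567 = -331488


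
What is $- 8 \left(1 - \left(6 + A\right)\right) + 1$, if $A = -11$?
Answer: $-47$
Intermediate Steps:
$- 8 \left(1 - \left(6 + A\right)\right) + 1 = - 8 \left(1 - -5\right) + 1 = - 8 \left(1 + \left(-6 + 11\right)\right) + 1 = - 8 \left(1 + 5\right) + 1 = \left(-8\right) 6 + 1 = -48 + 1 = -47$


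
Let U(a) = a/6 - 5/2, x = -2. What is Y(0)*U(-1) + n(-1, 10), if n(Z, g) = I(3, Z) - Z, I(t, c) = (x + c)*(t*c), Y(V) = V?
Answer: 10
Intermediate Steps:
U(a) = -5/2 + a/6 (U(a) = a*(⅙) - 5*½ = a/6 - 5/2 = -5/2 + a/6)
I(t, c) = c*t*(-2 + c) (I(t, c) = (-2 + c)*(t*c) = (-2 + c)*(c*t) = c*t*(-2 + c))
n(Z, g) = -Z + 3*Z*(-2 + Z) (n(Z, g) = Z*3*(-2 + Z) - Z = 3*Z*(-2 + Z) - Z = -Z + 3*Z*(-2 + Z))
Y(0)*U(-1) + n(-1, 10) = 0*(-5/2 + (⅙)*(-1)) - (-7 + 3*(-1)) = 0*(-5/2 - ⅙) - (-7 - 3) = 0*(-8/3) - 1*(-10) = 0 + 10 = 10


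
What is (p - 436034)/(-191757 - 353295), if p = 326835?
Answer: 109199/545052 ≈ 0.20035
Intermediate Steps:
(p - 436034)/(-191757 - 353295) = (326835 - 436034)/(-191757 - 353295) = -109199/(-545052) = -109199*(-1/545052) = 109199/545052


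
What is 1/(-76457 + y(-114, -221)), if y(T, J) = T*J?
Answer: -1/51263 ≈ -1.9507e-5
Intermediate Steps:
y(T, J) = J*T
1/(-76457 + y(-114, -221)) = 1/(-76457 - 221*(-114)) = 1/(-76457 + 25194) = 1/(-51263) = -1/51263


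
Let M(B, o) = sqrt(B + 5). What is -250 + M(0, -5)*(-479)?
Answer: -250 - 479*sqrt(5) ≈ -1321.1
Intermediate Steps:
M(B, o) = sqrt(5 + B)
-250 + M(0, -5)*(-479) = -250 + sqrt(5 + 0)*(-479) = -250 + sqrt(5)*(-479) = -250 - 479*sqrt(5)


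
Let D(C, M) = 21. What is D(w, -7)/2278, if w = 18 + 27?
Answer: 21/2278 ≈ 0.0092186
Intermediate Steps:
w = 45
D(w, -7)/2278 = 21/2278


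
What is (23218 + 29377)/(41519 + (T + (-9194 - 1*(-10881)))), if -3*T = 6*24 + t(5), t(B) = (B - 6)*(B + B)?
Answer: 157785/129484 ≈ 1.2186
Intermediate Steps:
t(B) = 2*B*(-6 + B) (t(B) = (-6 + B)*(2*B) = 2*B*(-6 + B))
T = -134/3 (T = -(6*24 + 2*5*(-6 + 5))/3 = -(144 + 2*5*(-1))/3 = -(144 - 10)/3 = -⅓*134 = -134/3 ≈ -44.667)
(23218 + 29377)/(41519 + (T + (-9194 - 1*(-10881)))) = (23218 + 29377)/(41519 + (-134/3 + (-9194 - 1*(-10881)))) = 52595/(41519 + (-134/3 + (-9194 + 10881))) = 52595/(41519 + (-134/3 + 1687)) = 52595/(41519 + 4927/3) = 52595/(129484/3) = 52595*(3/129484) = 157785/129484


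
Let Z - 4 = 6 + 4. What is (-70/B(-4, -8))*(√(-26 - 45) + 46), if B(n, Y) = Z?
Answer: -230 - 5*I*√71 ≈ -230.0 - 42.131*I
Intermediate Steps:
Z = 14 (Z = 4 + (6 + 4) = 4 + 10 = 14)
B(n, Y) = 14
(-70/B(-4, -8))*(√(-26 - 45) + 46) = (-70/14)*(√(-26 - 45) + 46) = (-70*1/14)*(√(-71) + 46) = -5*(I*√71 + 46) = -5*(46 + I*√71) = -230 - 5*I*√71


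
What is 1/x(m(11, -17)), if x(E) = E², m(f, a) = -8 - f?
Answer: 1/361 ≈ 0.0027701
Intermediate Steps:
1/x(m(11, -17)) = 1/((-8 - 1*11)²) = 1/((-8 - 11)²) = 1/((-19)²) = 1/361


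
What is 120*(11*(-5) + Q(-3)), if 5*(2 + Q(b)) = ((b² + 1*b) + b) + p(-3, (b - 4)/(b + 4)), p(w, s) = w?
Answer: -6840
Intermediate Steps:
Q(b) = -13/5 + b²/5 + 2*b/5 (Q(b) = -2 + (((b² + 1*b) + b) - 3)/5 = -2 + (((b² + b) + b) - 3)/5 = -2 + (((b + b²) + b) - 3)/5 = -2 + ((b² + 2*b) - 3)/5 = -2 + (-3 + b² + 2*b)/5 = -2 + (-⅗ + b²/5 + 2*b/5) = -13/5 + b²/5 + 2*b/5)
120*(11*(-5) + Q(-3)) = 120*(11*(-5) + (-13/5 + (⅕)*(-3)² + (⅖)*(-3))) = 120*(-55 + (-13/5 + (⅕)*9 - 6/5)) = 120*(-55 + (-13/5 + 9/5 - 6/5)) = 120*(-55 - 2) = 120*(-57) = -6840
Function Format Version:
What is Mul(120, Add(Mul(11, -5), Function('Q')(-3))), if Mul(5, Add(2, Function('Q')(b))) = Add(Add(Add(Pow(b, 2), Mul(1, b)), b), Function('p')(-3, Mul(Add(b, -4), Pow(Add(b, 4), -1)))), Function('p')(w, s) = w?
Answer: -6840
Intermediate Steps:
Function('Q')(b) = Add(Rational(-13, 5), Mul(Rational(1, 5), Pow(b, 2)), Mul(Rational(2, 5), b)) (Function('Q')(b) = Add(-2, Mul(Rational(1, 5), Add(Add(Add(Pow(b, 2), Mul(1, b)), b), -3))) = Add(-2, Mul(Rational(1, 5), Add(Add(Add(Pow(b, 2), b), b), -3))) = Add(-2, Mul(Rational(1, 5), Add(Add(Add(b, Pow(b, 2)), b), -3))) = Add(-2, Mul(Rational(1, 5), Add(Add(Pow(b, 2), Mul(2, b)), -3))) = Add(-2, Mul(Rational(1, 5), Add(-3, Pow(b, 2), Mul(2, b)))) = Add(-2, Add(Rational(-3, 5), Mul(Rational(1, 5), Pow(b, 2)), Mul(Rational(2, 5), b))) = Add(Rational(-13, 5), Mul(Rational(1, 5), Pow(b, 2)), Mul(Rational(2, 5), b)))
Mul(120, Add(Mul(11, -5), Function('Q')(-3))) = Mul(120, Add(Mul(11, -5), Add(Rational(-13, 5), Mul(Rational(1, 5), Pow(-3, 2)), Mul(Rational(2, 5), -3)))) = Mul(120, Add(-55, Add(Rational(-13, 5), Mul(Rational(1, 5), 9), Rational(-6, 5)))) = Mul(120, Add(-55, Add(Rational(-13, 5), Rational(9, 5), Rational(-6, 5)))) = Mul(120, Add(-55, -2)) = Mul(120, -57) = -6840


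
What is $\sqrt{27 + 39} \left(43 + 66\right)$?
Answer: $109 \sqrt{66} \approx 885.52$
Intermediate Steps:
$\sqrt{27 + 39} \left(43 + 66\right) = \sqrt{66} \cdot 109 = 109 \sqrt{66}$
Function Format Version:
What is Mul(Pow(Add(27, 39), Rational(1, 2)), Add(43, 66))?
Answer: Mul(109, Pow(66, Rational(1, 2))) ≈ 885.52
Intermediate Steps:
Mul(Pow(Add(27, 39), Rational(1, 2)), Add(43, 66)) = Mul(Pow(66, Rational(1, 2)), 109) = Mul(109, Pow(66, Rational(1, 2)))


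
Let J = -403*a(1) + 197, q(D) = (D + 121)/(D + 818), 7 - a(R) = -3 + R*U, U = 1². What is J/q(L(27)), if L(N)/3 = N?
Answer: -1541785/101 ≈ -15265.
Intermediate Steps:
U = 1
L(N) = 3*N
a(R) = 10 - R (a(R) = 7 - (-3 + R*1) = 7 - (-3 + R) = 7 + (3 - R) = 10 - R)
q(D) = (121 + D)/(818 + D)
J = -3430 (J = -403*(10 - 1*1) + 197 = -403*(10 - 1) + 197 = -403*9 + 197 = -3627 + 197 = -3430)
J/q(L(27)) = -3430*(818 + 3*27)/(121 + 3*27) = -3430*(818 + 81)/(121 + 81) = -3430/(202/899) = -3430/((1/899)*202) = -3430/202/899 = -3430*899/202 = -1541785/101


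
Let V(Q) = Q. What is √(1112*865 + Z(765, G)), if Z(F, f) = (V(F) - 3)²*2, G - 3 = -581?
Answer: 4*√132698 ≈ 1457.1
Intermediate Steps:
G = -578 (G = 3 - 581 = -578)
Z(F, f) = 2*(-3 + F)² (Z(F, f) = (F - 3)²*2 = (-3 + F)²*2 = 2*(-3 + F)²)
√(1112*865 + Z(765, G)) = √(1112*865 + 2*(-3 + 765)²) = √(961880 + 2*762²) = √(961880 + 2*580644) = √(961880 + 1161288) = √2123168 = 4*√132698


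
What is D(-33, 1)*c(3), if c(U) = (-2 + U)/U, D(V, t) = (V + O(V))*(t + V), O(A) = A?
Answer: 704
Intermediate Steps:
D(V, t) = 2*V*(V + t) (D(V, t) = (V + V)*(t + V) = (2*V)*(V + t) = 2*V*(V + t))
c(U) = (-2 + U)/U
D(-33, 1)*c(3) = (2*(-33)*(-33 + 1))*((-2 + 3)/3) = (2*(-33)*(-32))*((1/3)*1) = 2112*(1/3) = 704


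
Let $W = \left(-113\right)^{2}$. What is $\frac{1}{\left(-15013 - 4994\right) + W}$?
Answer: $- \frac{1}{7238} \approx -0.00013816$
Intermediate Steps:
$W = 12769$
$\frac{1}{\left(-15013 - 4994\right) + W} = \frac{1}{\left(-15013 - 4994\right) + 12769} = \frac{1}{-20007 + 12769} = \frac{1}{-7238} = - \frac{1}{7238}$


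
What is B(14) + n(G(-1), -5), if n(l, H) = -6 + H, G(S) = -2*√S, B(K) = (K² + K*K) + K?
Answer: 395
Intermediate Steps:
B(K) = K + 2*K² (B(K) = (K² + K²) + K = 2*K² + K = K + 2*K²)
B(14) + n(G(-1), -5) = 14*(1 + 2*14) + (-6 - 5) = 14*(1 + 28) - 11 = 14*29 - 11 = 406 - 11 = 395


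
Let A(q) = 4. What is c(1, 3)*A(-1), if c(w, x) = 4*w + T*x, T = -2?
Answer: -8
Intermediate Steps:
c(w, x) = -2*x + 4*w (c(w, x) = 4*w - 2*x = -2*x + 4*w)
c(1, 3)*A(-1) = (-2*3 + 4*1)*4 = (-6 + 4)*4 = -2*4 = -8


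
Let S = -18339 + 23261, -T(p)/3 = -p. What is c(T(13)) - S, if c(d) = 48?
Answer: -4874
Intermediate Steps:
T(p) = 3*p (T(p) = -(-3)*p = 3*p)
S = 4922
c(T(13)) - S = 48 - 1*4922 = 48 - 4922 = -4874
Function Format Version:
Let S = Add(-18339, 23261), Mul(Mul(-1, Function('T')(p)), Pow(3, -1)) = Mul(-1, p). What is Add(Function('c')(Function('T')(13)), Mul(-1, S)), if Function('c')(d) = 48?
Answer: -4874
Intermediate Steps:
Function('T')(p) = Mul(3, p) (Function('T')(p) = Mul(-3, Mul(-1, p)) = Mul(3, p))
S = 4922
Add(Function('c')(Function('T')(13)), Mul(-1, S)) = Add(48, Mul(-1, 4922)) = Add(48, -4922) = -4874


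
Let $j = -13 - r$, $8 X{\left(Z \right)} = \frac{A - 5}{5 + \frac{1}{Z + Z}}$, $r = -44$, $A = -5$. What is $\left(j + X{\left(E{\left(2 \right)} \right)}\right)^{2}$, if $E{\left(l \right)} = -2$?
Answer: $\frac{341056}{361} \approx 944.75$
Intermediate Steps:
$X{\left(Z \right)} = - \frac{5}{4 \left(5 + \frac{1}{2 Z}\right)}$ ($X{\left(Z \right)} = \frac{\left(-5 - 5\right) \frac{1}{5 + \frac{1}{Z + Z}}}{8} = \frac{\left(-10\right) \frac{1}{5 + \frac{1}{2 Z}}}{8} = - \frac{5}{4 \left(5 + \frac{1}{2 Z}\right)}$)
$j = 31$ ($j = -13 - -44 = -13 + 44 = 31$)
$\left(j + X{\left(E{\left(2 \right)} \right)}\right)^{2} = \left(31 - - \frac{10}{2 + 20 \left(-2\right)}\right)^{2} = \left(31 - - \frac{10}{2 - 40}\right)^{2} = \left(31 - - \frac{10}{-38}\right)^{2} = \left(31 - \left(-10\right) \left(- \frac{1}{38}\right)\right)^{2} = \left(31 - \frac{5}{19}\right)^{2} = \left(\frac{584}{19}\right)^{2} = \frac{341056}{361}$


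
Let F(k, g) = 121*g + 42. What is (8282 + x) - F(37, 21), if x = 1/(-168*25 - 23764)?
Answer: 159366835/27964 ≈ 5699.0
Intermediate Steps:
F(k, g) = 42 + 121*g
x = -1/27964 (x = 1/(-4200 - 23764) = 1/(-27964) = -1/27964 ≈ -3.5760e-5)
(8282 + x) - F(37, 21) = (8282 - 1/27964) - (42 + 121*21) = 231597847/27964 - (42 + 2541) = 231597847/27964 - 1*2583 = 231597847/27964 - 2583 = 159366835/27964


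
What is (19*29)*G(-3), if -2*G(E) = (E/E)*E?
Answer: 1653/2 ≈ 826.50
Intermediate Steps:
G(E) = -E/2 (G(E) = -E/E*E/2 = -E/2)
(19*29)*G(-3) = (19*29)*(-1/2*(-3)) = 551*(3/2) = 1653/2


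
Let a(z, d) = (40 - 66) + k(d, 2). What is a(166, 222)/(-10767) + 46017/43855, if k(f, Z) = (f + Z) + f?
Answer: 159015313/157395595 ≈ 1.0103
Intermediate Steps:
k(f, Z) = Z + 2*f (k(f, Z) = (Z + f) + f = Z + 2*f)
a(z, d) = -24 + 2*d (a(z, d) = (40 - 66) + (2 + 2*d) = -26 + (2 + 2*d) = -24 + 2*d)
a(166, 222)/(-10767) + 46017/43855 = (-24 + 2*222)/(-10767) + 46017/43855 = (-24 + 444)*(-1/10767) + 46017*(1/43855) = 420*(-1/10767) + 46017/43855 = -140/3589 + 46017/43855 = 159015313/157395595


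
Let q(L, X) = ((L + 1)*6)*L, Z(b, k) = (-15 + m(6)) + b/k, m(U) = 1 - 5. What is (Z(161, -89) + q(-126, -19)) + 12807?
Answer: 9548471/89 ≈ 1.0729e+5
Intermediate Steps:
m(U) = -4
Z(b, k) = -19 + b/k (Z(b, k) = (-15 - 4) + b/k = -19 + b/k)
q(L, X) = L*(6 + 6*L) (q(L, X) = ((1 + L)*6)*L = (6 + 6*L)*L = L*(6 + 6*L))
(Z(161, -89) + q(-126, -19)) + 12807 = ((-19 + 161/(-89)) + 6*(-126)*(1 - 126)) + 12807 = ((-19 + 161*(-1/89)) + 6*(-126)*(-125)) + 12807 = ((-19 - 161/89) + 94500) + 12807 = (-1852/89 + 94500) + 12807 = 8408648/89 + 12807 = 9548471/89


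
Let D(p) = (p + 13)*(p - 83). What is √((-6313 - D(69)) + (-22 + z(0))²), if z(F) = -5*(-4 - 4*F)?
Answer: I*√5161 ≈ 71.84*I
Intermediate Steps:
z(F) = 20 + 20*F
D(p) = (-83 + p)*(13 + p) (D(p) = (13 + p)*(-83 + p) = (-83 + p)*(13 + p))
√((-6313 - D(69)) + (-22 + z(0))²) = √((-6313 - (-1079 + 69² - 70*69)) + (-22 + (20 + 20*0))²) = √((-6313 - (-1079 + 4761 - 4830)) + (-22 + (20 + 0))²) = √((-6313 - 1*(-1148)) + (-22 + 20)²) = √((-6313 + 1148) + (-2)²) = √(-5165 + 4) = √(-5161) = I*√5161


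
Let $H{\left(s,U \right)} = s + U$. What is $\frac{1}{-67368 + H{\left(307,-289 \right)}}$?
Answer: $- \frac{1}{67350} \approx -1.4848 \cdot 10^{-5}$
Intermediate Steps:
$H{\left(s,U \right)} = U + s$
$\frac{1}{-67368 + H{\left(307,-289 \right)}} = \frac{1}{-67368 + \left(-289 + 307\right)} = \frac{1}{-67368 + 18} = \frac{1}{-67350} = - \frac{1}{67350}$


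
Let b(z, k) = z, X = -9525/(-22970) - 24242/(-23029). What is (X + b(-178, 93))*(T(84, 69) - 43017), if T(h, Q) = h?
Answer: 801830113185255/105795226 ≈ 7.5791e+6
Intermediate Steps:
X = 155237993/105795226 (X = -9525*(-1/22970) - 24242*(-1/23029) = 1905/4594 + 24242/23029 = 155237993/105795226 ≈ 1.4673)
(X + b(-178, 93))*(T(84, 69) - 43017) = (155237993/105795226 - 178)*(84 - 43017) = -18676312235/105795226*(-42933) = 801830113185255/105795226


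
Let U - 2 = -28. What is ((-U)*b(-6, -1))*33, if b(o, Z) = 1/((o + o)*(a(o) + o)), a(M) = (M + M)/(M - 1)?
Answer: 1001/60 ≈ 16.683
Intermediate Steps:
U = -26 (U = 2 - 28 = -26)
a(M) = 2*M/(-1 + M) (a(M) = (2*M)/(-1 + M) = 2*M/(-1 + M))
b(o, Z) = 1/(2*o*(o + 2*o/(-1 + o))) (b(o, Z) = 1/((o + o)*(2*o/(-1 + o) + o)) = 1/((2*o)*(o + 2*o/(-1 + o))) = 1/(2*o*(o + 2*o/(-1 + o))))
((-U)*b(-6, -1))*33 = ((-1*(-26))*((1/2)*(-1 - 6)/((-6)**2*(1 - 6))))*33 = (26*((1/2)*(1/36)*(-7)/(-5)))*33 = (26*((1/2)*(1/36)*(-1/5)*(-7)))*33 = (26*(7/360))*33 = (91/180)*33 = 1001/60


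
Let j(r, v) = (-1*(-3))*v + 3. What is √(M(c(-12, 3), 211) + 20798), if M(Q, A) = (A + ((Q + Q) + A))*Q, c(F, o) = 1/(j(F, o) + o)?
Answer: 23*√8858/15 ≈ 144.31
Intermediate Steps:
j(r, v) = 3 + 3*v (j(r, v) = 3*v + 3 = 3 + 3*v)
c(F, o) = 1/(3 + 4*o) (c(F, o) = 1/((3 + 3*o) + o) = 1/(3 + 4*o))
M(Q, A) = Q*(2*A + 2*Q) (M(Q, A) = (A + (2*Q + A))*Q = (A + (A + 2*Q))*Q = (2*A + 2*Q)*Q = Q*(2*A + 2*Q))
√(M(c(-12, 3), 211) + 20798) = √(2*(211 + 1/(3 + 4*3))/(3 + 4*3) + 20798) = √(2*(211 + 1/(3 + 12))/(3 + 12) + 20798) = √(2*(211 + 1/15)/15 + 20798) = √(2*(1/15)*(211 + 1/15) + 20798) = √(2*(1/15)*(3166/15) + 20798) = √(6332/225 + 20798) = √(4685882/225) = 23*√8858/15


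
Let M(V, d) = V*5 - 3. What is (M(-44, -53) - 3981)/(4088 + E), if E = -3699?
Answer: -4204/389 ≈ -10.807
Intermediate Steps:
M(V, d) = -3 + 5*V (M(V, d) = 5*V - 3 = -3 + 5*V)
(M(-44, -53) - 3981)/(4088 + E) = ((-3 + 5*(-44)) - 3981)/(4088 - 3699) = ((-3 - 220) - 3981)/389 = (-223 - 3981)*(1/389) = -4204*1/389 = -4204/389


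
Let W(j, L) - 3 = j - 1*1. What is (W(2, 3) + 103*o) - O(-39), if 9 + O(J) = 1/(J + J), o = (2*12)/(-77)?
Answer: -114661/6006 ≈ -19.091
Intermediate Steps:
W(j, L) = 2 + j (W(j, L) = 3 + (j - 1*1) = 3 + (j - 1) = 3 + (-1 + j) = 2 + j)
o = -24/77 (o = 24*(-1/77) = -24/77 ≈ -0.31169)
O(J) = -9 + 1/(2*J) (O(J) = -9 + 1/(J + J) = -9 + 1/(2*J))
(W(2, 3) + 103*o) - O(-39) = ((2 + 2) + 103*(-24/77)) - (-9 + (½)/(-39)) = (4 - 2472/77) - (-9 + (½)*(-1/39)) = -2164/77 - (-9 - 1/78) = -2164/77 - 1*(-703/78) = -2164/77 + 703/78 = -114661/6006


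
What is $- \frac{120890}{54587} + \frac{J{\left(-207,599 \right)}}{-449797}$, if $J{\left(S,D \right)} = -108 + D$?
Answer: $- \frac{54402761547}{24553068839} \approx -2.2157$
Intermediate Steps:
$- \frac{120890}{54587} + \frac{J{\left(-207,599 \right)}}{-449797} = - \frac{120890}{54587} + \frac{-108 + 599}{-449797} = \left(-120890\right) \frac{1}{54587} + 491 \left(- \frac{1}{449797}\right) = - \frac{120890}{54587} - \frac{491}{449797} = - \frac{54402761547}{24553068839}$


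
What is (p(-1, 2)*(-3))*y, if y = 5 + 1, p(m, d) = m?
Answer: 18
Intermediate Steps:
y = 6
(p(-1, 2)*(-3))*y = -1*(-3)*6 = 3*6 = 18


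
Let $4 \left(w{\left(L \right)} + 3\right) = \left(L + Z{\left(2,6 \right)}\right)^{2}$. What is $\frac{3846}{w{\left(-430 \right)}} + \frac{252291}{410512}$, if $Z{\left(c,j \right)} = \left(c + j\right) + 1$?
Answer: $\frac{51028598247}{72754631248} \approx 0.70138$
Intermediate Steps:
$Z{\left(c,j \right)} = 1 + c + j$
$w{\left(L \right)} = -3 + \frac{\left(9 + L\right)^{2}}{4}$ ($w{\left(L \right)} = -3 + \frac{\left(L + \left(1 + 2 + 6\right)\right)^{2}}{4} = -3 + \frac{\left(L + 9\right)^{2}}{4} = -3 + \frac{\left(9 + L\right)^{2}}{4}$)
$\frac{3846}{w{\left(-430 \right)}} + \frac{252291}{410512} = \frac{3846}{-3 + \frac{\left(9 - 430\right)^{2}}{4}} + \frac{252291}{410512} = \frac{3846}{-3 + \frac{\left(-421\right)^{2}}{4}} + 252291 \cdot \frac{1}{410512} = \frac{3846}{-3 + \frac{1}{4} \cdot 177241} + \frac{252291}{410512} = \frac{3846}{-3 + \frac{177241}{4}} + \frac{252291}{410512} = \frac{3846}{\frac{177229}{4}} + \frac{252291}{410512} = 3846 \cdot \frac{4}{177229} + \frac{252291}{410512} = \frac{15384}{177229} + \frac{252291}{410512} = \frac{51028598247}{72754631248}$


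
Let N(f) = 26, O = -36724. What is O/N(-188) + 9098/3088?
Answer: -28291791/20072 ≈ -1409.5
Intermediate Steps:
O/N(-188) + 9098/3088 = -36724/26 + 9098/3088 = -36724*1/26 + 9098*(1/3088) = -18362/13 + 4549/1544 = -28291791/20072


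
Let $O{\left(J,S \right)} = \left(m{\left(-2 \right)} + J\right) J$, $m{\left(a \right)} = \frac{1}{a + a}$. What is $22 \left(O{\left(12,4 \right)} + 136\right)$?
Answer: $6094$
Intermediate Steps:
$m{\left(a \right)} = \frac{1}{2 a}$
$O{\left(J,S \right)} = J \left(- \frac{1}{4} + J\right)$ ($O{\left(J,S \right)} = \left(\frac{1}{2 \left(-2\right)} + J\right) J = \left(\frac{1}{2} \left(- \frac{1}{2}\right) + J\right) J = \left(- \frac{1}{4} + J\right) J = J \left(- \frac{1}{4} + J\right)$)
$22 \left(O{\left(12,4 \right)} + 136\right) = 22 \left(12 \left(- \frac{1}{4} + 12\right) + 136\right) = 22 \left(12 \cdot \frac{47}{4} + 136\right) = 22 \left(141 + 136\right) = 22 \cdot 277 = 6094$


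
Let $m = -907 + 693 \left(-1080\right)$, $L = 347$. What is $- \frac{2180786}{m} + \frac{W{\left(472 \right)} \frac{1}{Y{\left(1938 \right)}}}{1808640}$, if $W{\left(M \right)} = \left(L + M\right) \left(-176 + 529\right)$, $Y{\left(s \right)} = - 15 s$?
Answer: $\frac{12739925363785519}{4377615634598400} \approx 2.9102$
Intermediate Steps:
$W{\left(M \right)} = 122491 + 353 M$ ($W{\left(M \right)} = \left(347 + M\right) \left(-176 + 529\right) = \left(347 + M\right) 353 = 122491 + 353 M$)
$m = -749347$ ($m = -907 - 748440 = -749347$)
$- \frac{2180786}{m} + \frac{W{\left(472 \right)} \frac{1}{Y{\left(1938 \right)}}}{1808640} = - \frac{2180786}{-749347} + \frac{\left(122491 + 353 \cdot 472\right) \frac{1}{\left(-15\right) 1938}}{1808640} = \left(-2180786\right) \left(- \frac{1}{749347}\right) + \frac{122491 + 166616}{-29070} \cdot \frac{1}{1808640} = \frac{2180786}{749347} + 289107 \left(- \frac{1}{29070}\right) \frac{1}{1808640} = \frac{2180786}{749347} - \frac{32123}{5841907200} = \frac{12739925363785519}{4377615634598400}$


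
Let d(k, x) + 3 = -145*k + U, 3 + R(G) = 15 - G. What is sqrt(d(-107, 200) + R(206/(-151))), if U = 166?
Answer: 2*sqrt(89444699)/151 ≈ 125.27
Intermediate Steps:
R(G) = 12 - G (R(G) = -3 + (15 - G) = 12 - G)
d(k, x) = 163 - 145*k (d(k, x) = -3 + (-145*k + 166) = -3 + (166 - 145*k) = 163 - 145*k)
sqrt(d(-107, 200) + R(206/(-151))) = sqrt((163 - 145*(-107)) + (12 - 206/(-151))) = sqrt((163 + 15515) + (12 - 206*(-1)/151)) = sqrt(15678 + (12 - 1*(-206/151))) = sqrt(15678 + (12 + 206/151)) = sqrt(15678 + 2018/151) = sqrt(2369396/151) = 2*sqrt(89444699)/151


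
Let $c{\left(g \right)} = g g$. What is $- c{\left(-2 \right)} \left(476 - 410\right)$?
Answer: $-264$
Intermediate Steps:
$c{\left(g \right)} = g^{2}$
$- c{\left(-2 \right)} \left(476 - 410\right) = - \left(-2\right)^{2} \left(476 - 410\right) = - 4 \cdot 66 = \left(-1\right) 264 = -264$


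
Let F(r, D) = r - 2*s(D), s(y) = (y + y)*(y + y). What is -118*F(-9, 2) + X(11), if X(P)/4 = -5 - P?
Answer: 4774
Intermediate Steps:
s(y) = 4*y² (s(y) = (2*y)*(2*y) = 4*y²)
F(r, D) = r - 8*D²
X(P) = -20 - 4*P (X(P) = 4*(-5 - P) = -20 - 4*P)
-118*F(-9, 2) + X(11) = -118*(-9 - 8*2²) + (-20 - 4*11) = -118*(-9 - 8*4) + (-20 - 44) = -118*(-9 - 32) - 64 = -118*(-41) - 64 = 4838 - 64 = 4774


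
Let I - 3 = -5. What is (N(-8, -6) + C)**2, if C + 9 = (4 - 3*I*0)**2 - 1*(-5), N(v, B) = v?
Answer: 16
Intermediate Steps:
I = -2 (I = 3 - 5 = -2)
C = 12 (C = -9 + ((4 - 3*(-2)*0)**2 - 1*(-5)) = -9 + ((4 + 6*0)**2 + 5) = -9 + ((4 + 0)**2 + 5) = -9 + (4**2 + 5) = -9 + (16 + 5) = -9 + 21 = 12)
(N(-8, -6) + C)**2 = (-8 + 12)**2 = 4**2 = 16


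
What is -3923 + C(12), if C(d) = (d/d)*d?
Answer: -3911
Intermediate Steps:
C(d) = d (C(d) = 1*d = d)
-3923 + C(12) = -3923 + 12 = -3911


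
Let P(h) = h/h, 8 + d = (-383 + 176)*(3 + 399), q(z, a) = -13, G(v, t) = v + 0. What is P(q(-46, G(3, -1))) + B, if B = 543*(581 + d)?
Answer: -44874062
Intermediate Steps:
G(v, t) = v
d = -83222 (d = -8 + (-383 + 176)*(3 + 399) = -8 - 207*402 = -8 - 83214 = -83222)
B = -44874063 (B = 543*(581 - 83222) = 543*(-82641) = -44874063)
P(h) = 1
P(q(-46, G(3, -1))) + B = 1 - 44874063 = -44874062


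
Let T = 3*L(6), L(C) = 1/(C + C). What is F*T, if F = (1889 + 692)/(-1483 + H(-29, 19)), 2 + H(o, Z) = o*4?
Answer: -2581/6404 ≈ -0.40303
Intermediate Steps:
L(C) = 1/(2*C)
H(o, Z) = -2 + 4*o (H(o, Z) = -2 + o*4 = -2 + 4*o)
F = -2581/1601 (F = (1889 + 692)/(-1483 + (-2 + 4*(-29))) = 2581/(-1483 + (-2 - 116)) = 2581/(-1483 - 118) = 2581/(-1601) = 2581*(-1/1601) = -2581/1601 ≈ -1.6121)
T = ¼ (T = 3*((½)/6) = 3*((½)*(⅙)) = 3*(1/12) = ¼ ≈ 0.25000)
F*T = -2581/1601*¼ = -2581/6404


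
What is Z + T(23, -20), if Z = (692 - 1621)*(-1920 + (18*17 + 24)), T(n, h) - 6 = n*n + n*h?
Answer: 1477185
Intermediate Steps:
T(n, h) = 6 + n**2 + h*n (T(n, h) = 6 + (n*n + n*h) = 6 + (n**2 + h*n) = 6 + n**2 + h*n)
Z = 1477110 (Z = -929*(-1920 + (306 + 24)) = -929*(-1920 + 330) = -929*(-1590) = 1477110)
Z + T(23, -20) = 1477110 + (6 + 23**2 - 20*23) = 1477110 + (6 + 529 - 460) = 1477110 + 75 = 1477185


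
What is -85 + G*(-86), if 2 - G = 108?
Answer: 9031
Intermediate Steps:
G = -106 (G = 2 - 1*108 = 2 - 108 = -106)
-85 + G*(-86) = -85 - 106*(-86) = -85 + 9116 = 9031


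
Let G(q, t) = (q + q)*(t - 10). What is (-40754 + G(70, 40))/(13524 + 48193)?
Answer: -36554/61717 ≈ -0.59228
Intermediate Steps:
G(q, t) = 2*q*(-10 + t) (G(q, t) = (2*q)*(-10 + t) = 2*q*(-10 + t))
(-40754 + G(70, 40))/(13524 + 48193) = (-40754 + 2*70*(-10 + 40))/(13524 + 48193) = (-40754 + 2*70*30)/61717 = (-40754 + 4200)*(1/61717) = -36554*1/61717 = -36554/61717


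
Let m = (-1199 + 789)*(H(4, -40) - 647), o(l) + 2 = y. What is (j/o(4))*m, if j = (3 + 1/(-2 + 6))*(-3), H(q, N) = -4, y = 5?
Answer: -1734915/2 ≈ -8.6746e+5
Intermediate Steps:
o(l) = 3 (o(l) = -2 + 5 = 3)
j = -39/4 (j = (3 + 1/4)*(-3) = (3 + ¼)*(-3) = (13/4)*(-3) = -39/4 ≈ -9.7500)
m = 266910 (m = (-1199 + 789)*(-4 - 647) = -410*(-651) = 266910)
(j/o(4))*m = -39/4/3*266910 = -39/4*⅓*266910 = -13/4*266910 = -1734915/2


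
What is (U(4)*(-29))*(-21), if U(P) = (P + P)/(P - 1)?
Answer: 1624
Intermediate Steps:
U(P) = 2*P/(-1 + P) (U(P) = (2*P)/(-1 + P) = 2*P/(-1 + P))
(U(4)*(-29))*(-21) = ((2*4/(-1 + 4))*(-29))*(-21) = ((2*4/3)*(-29))*(-21) = ((2*4*(1/3))*(-29))*(-21) = ((8/3)*(-29))*(-21) = -232/3*(-21) = 1624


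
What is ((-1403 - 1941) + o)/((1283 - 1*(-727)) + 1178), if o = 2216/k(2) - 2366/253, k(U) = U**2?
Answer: -177059/201641 ≈ -0.87809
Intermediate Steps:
o = 137796/253 (o = 2216/(2**2) - 2366/253 = 2216/4 - 2366*1/253 = 2216*(1/4) - 2366/253 = 554 - 2366/253 = 137796/253 ≈ 544.65)
((-1403 - 1941) + o)/((1283 - 1*(-727)) + 1178) = ((-1403 - 1941) + 137796/253)/((1283 - 1*(-727)) + 1178) = (-3344 + 137796/253)/((1283 + 727) + 1178) = -708236/(253*(2010 + 1178)) = -708236/253/3188 = -708236/253*1/3188 = -177059/201641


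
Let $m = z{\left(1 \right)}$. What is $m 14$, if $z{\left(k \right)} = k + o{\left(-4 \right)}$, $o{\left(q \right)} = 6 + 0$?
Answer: $98$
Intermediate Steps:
$o{\left(q \right)} = 6$
$z{\left(k \right)} = 6 + k$ ($z{\left(k \right)} = k + 6 = 6 + k$)
$m = 7$ ($m = 6 + 1 = 7$)
$m 14 = 7 \cdot 14 = 98$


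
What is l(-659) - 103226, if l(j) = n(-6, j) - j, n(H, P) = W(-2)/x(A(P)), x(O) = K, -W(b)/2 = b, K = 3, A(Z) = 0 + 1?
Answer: -307697/3 ≈ -1.0257e+5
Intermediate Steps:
A(Z) = 1
W(b) = -2*b
x(O) = 3
n(H, P) = 4/3 (n(H, P) = -2*(-2)/3 = 4*(⅓) = 4/3)
l(j) = 4/3 - j
l(-659) - 103226 = (4/3 - 1*(-659)) - 103226 = (4/3 + 659) - 103226 = 1981/3 - 103226 = -307697/3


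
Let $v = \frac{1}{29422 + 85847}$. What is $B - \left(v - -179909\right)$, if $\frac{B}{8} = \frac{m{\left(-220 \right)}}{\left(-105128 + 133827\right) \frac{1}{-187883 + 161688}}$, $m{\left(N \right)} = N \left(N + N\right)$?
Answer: $- \frac{266676051163898}{300736821} \approx -8.8674 \cdot 10^{5}$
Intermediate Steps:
$m{\left(N \right)} = 2 N^{2}$ ($m{\left(N \right)} = N 2 N = 2 N^{2}$)
$v = \frac{1}{115269} \approx 8.6754 \cdot 10^{-6}$
$B = - \frac{1844128000}{2609}$ ($B = 8 \frac{2 \left(-220\right)^{2}}{\left(-105128 + 133827\right) \frac{1}{-187883 + 161688}} = 8 \frac{2 \cdot 48400}{28699 \frac{1}{-26195}} = 8 \frac{96800}{28699 \left(- \frac{1}{26195}\right)} = 8 \frac{96800}{- \frac{28699}{26195}} = 8 \cdot 96800 \left(- \frac{26195}{28699}\right) = 8 \left(- \frac{230516000}{2609}\right) = - \frac{1844128000}{2609} \approx -7.0683 \cdot 10^{5}$)
$B - \left(v - -179909\right) = - \frac{1844128000}{2609} - \left(\frac{1}{115269} - -179909\right) = - \frac{1844128000}{2609} - \left(\frac{1}{115269} + 179909\right) = - \frac{1844128000}{2609} - \frac{20737930522}{115269} = - \frac{266676051163898}{300736821}$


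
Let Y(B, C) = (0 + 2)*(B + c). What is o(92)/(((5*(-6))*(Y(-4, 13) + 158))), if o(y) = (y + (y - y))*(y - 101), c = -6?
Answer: ⅕ ≈ 0.20000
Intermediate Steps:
Y(B, C) = -12 + 2*B (Y(B, C) = (0 + 2)*(B - 6) = 2*(-6 + B) = -12 + 2*B)
o(y) = y*(-101 + y) (o(y) = (y + 0)*(-101 + y) = y*(-101 + y))
o(92)/(((5*(-6))*(Y(-4, 13) + 158))) = (92*(-101 + 92))/(((5*(-6))*((-12 + 2*(-4)) + 158))) = (92*(-9))/((-30*((-12 - 8) + 158))) = -828*(-1/(30*(-20 + 158))) = -828/((-30*138)) = -828/(-4140) = -828*(-1/4140) = ⅕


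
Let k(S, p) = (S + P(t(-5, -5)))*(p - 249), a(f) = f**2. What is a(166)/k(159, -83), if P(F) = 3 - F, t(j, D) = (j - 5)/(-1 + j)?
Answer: -249/481 ≈ -0.51767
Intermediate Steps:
t(j, D) = (-5 + j)/(-1 + j)
k(S, p) = (-249 + p)*(4/3 + S) (k(S, p) = (S + (3 - (-5 - 5)/(-1 - 5)))*(p - 249) = (S + (3 - (-10)/(-6)))*(-249 + p) = (S + (3 - (-1)*(-10)/6))*(-249 + p) = (S + (3 - 1*5/3))*(-249 + p) = (S + (3 - 5/3))*(-249 + p) = (S + 4/3)*(-249 + p) = (4/3 + S)*(-249 + p) = (-249 + p)*(4/3 + S))
a(166)/k(159, -83) = 166**2/(-332 - 249*159 + (4/3)*(-83) + 159*(-83)) = 27556/(-332 - 39591 - 332/3 - 13197) = 27556/(-159692/3) = 27556*(-3/159692) = -249/481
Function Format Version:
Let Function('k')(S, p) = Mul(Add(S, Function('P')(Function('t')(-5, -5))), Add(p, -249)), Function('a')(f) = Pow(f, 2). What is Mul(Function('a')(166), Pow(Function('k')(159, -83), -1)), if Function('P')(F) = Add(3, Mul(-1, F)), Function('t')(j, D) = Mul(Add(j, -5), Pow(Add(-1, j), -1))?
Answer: Rational(-249, 481) ≈ -0.51767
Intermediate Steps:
Function('t')(j, D) = Mul(Pow(Add(-1, j), -1), Add(-5, j)) (Function('t')(j, D) = Mul(Add(-5, j), Pow(Add(-1, j), -1)) = Mul(Pow(Add(-1, j), -1), Add(-5, j)))
Function('k')(S, p) = Mul(Add(-249, p), Add(Rational(4, 3), S)) (Function('k')(S, p) = Mul(Add(S, Add(3, Mul(-1, Mul(Pow(Add(-1, -5), -1), Add(-5, -5))))), Add(p, -249)) = Mul(Add(S, Add(3, Mul(-1, Mul(Pow(-6, -1), -10)))), Add(-249, p)) = Mul(Add(S, Add(3, Mul(-1, Mul(Rational(-1, 6), -10)))), Add(-249, p)) = Mul(Add(S, Add(3, Mul(-1, Rational(5, 3)))), Add(-249, p)) = Mul(Add(S, Add(3, Rational(-5, 3))), Add(-249, p)) = Mul(Add(S, Rational(4, 3)), Add(-249, p)) = Mul(Add(Rational(4, 3), S), Add(-249, p)) = Mul(Add(-249, p), Add(Rational(4, 3), S)))
Mul(Function('a')(166), Pow(Function('k')(159, -83), -1)) = Mul(Pow(166, 2), Pow(Add(-332, Mul(-249, 159), Mul(Rational(4, 3), -83), Mul(159, -83)), -1)) = Mul(27556, Pow(Add(-332, -39591, Rational(-332, 3), -13197), -1)) = Mul(27556, Pow(Rational(-159692, 3), -1)) = Mul(27556, Rational(-3, 159692)) = Rational(-249, 481)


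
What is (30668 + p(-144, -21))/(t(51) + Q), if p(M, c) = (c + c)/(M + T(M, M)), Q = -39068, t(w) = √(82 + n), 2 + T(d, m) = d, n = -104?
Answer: -86865373454/110657376835 - 4446881*I*√22/221314753670 ≈ -0.78499 - 9.4245e-5*I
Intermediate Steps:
T(d, m) = -2 + d
t(w) = I*√22 (t(w) = √(82 - 104) = √(-22) = I*√22)
p(M, c) = 2*c/(-2 + 2*M) (p(M, c) = (c + c)/(M + (-2 + M)) = (2*c)/(-2 + 2*M) = 2*c/(-2 + 2*M))
(30668 + p(-144, -21))/(t(51) + Q) = (30668 - 21/(-1 - 144))/(I*√22 - 39068) = (30668 - 21/(-145))/(-39068 + I*√22) = (30668 - 21*(-1/145))/(-39068 + I*√22) = (30668 + 21/145)/(-39068 + I*√22) = 4446881/(145*(-39068 + I*√22))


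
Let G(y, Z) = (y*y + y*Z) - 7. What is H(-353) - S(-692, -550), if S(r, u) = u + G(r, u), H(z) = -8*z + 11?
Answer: -856072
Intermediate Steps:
H(z) = 11 - 8*z
G(y, Z) = -7 + y² + Z*y (G(y, Z) = (y² + Z*y) - 7 = -7 + y² + Z*y)
S(r, u) = -7 + u + r² + r*u (S(r, u) = u + (-7 + r² + u*r) = u + (-7 + r² + r*u) = -7 + u + r² + r*u)
H(-353) - S(-692, -550) = (11 - 8*(-353)) - (-7 - 550 + (-692)² - 692*(-550)) = (11 + 2824) - (-7 - 550 + 478864 + 380600) = 2835 - 1*858907 = 2835 - 858907 = -856072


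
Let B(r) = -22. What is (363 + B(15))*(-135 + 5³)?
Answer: -3410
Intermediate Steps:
(363 + B(15))*(-135 + 5³) = (363 - 22)*(-135 + 5³) = 341*(-135 + 125) = 341*(-10) = -3410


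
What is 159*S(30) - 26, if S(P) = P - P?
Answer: -26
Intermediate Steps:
S(P) = 0
159*S(30) - 26 = 159*0 - 26 = 0 - 26 = -26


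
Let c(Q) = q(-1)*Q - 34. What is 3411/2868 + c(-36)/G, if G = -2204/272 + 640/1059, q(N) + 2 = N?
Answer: -4480449435/516229484 ≈ -8.6792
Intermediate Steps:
q(N) = -2 + N
G = -539989/72012 (G = -2204*1/272 + 640*(1/1059) = -551/68 + 640/1059 = -539989/72012 ≈ -7.4986)
c(Q) = -34 - 3*Q (c(Q) = (-2 - 1)*Q - 34 = -3*Q - 34 = -34 - 3*Q)
3411/2868 + c(-36)/G = 3411/2868 + (-34 - 3*(-36))/(-539989/72012) = 3411*(1/2868) + (-34 + 108)*(-72012/539989) = 1137/956 + 74*(-72012/539989) = 1137/956 - 5328888/539989 = -4480449435/516229484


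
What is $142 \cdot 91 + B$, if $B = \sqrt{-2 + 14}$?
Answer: $12922 + 2 \sqrt{3} \approx 12925.0$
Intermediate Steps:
$B = 2 \sqrt{3}$ ($B = \sqrt{12} = 2 \sqrt{3} \approx 3.4641$)
$142 \cdot 91 + B = 142 \cdot 91 + 2 \sqrt{3} = 12922 + 2 \sqrt{3}$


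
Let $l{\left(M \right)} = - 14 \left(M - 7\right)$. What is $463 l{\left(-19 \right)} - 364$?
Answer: $168168$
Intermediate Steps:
$l{\left(M \right)} = 98 - 14 M$ ($l{\left(M \right)} = - 14 \left(-7 + M\right) = 98 - 14 M$)
$463 l{\left(-19 \right)} - 364 = 463 \left(98 - -266\right) - 364 = 463 \left(98 + 266\right) - 364 = 463 \cdot 364 - 364 = 168532 - 364 = 168168$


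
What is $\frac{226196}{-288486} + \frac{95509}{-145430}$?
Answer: $- \frac{30224346827}{20977259490} \approx -1.4408$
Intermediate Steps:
$\frac{226196}{-288486} + \frac{95509}{-145430} = 226196 \left(- \frac{1}{288486}\right) + 95509 \left(- \frac{1}{145430}\right) = - \frac{113098}{144243} - \frac{95509}{145430} = - \frac{30224346827}{20977259490}$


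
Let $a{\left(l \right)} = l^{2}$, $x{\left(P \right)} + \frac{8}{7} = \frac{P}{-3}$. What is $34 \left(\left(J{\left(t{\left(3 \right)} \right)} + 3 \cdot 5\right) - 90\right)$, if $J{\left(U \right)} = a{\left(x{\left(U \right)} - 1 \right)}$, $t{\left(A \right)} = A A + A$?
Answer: $- \frac{62084}{49} \approx -1267.0$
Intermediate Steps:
$t{\left(A \right)} = A + A^{2}$ ($t{\left(A \right)} = A^{2} + A = A + A^{2}$)
$x{\left(P \right)} = - \frac{8}{7} - \frac{P}{3}$ ($x{\left(P \right)} = - \frac{8}{7} + \frac{P}{-3} = - \frac{8}{7} + P \left(- \frac{1}{3}\right) = - \frac{8}{7} - \frac{P}{3}$)
$J{\left(U \right)} = \left(- \frac{15}{7} - \frac{U}{3}\right)^{2}$ ($J{\left(U \right)} = \left(\left(- \frac{8}{7} - \frac{U}{3}\right) - 1\right)^{2} = \left(- \frac{15}{7} - \frac{U}{3}\right)^{2}$)
$34 \left(\left(J{\left(t{\left(3 \right)} \right)} + 3 \cdot 5\right) - 90\right) = 34 \left(\left(\frac{\left(45 + 7 \cdot 3 \left(1 + 3\right)\right)^{2}}{441} + 3 \cdot 5\right) - 90\right) = 34 \left(\left(\frac{\left(45 + 7 \cdot 3 \cdot 4\right)^{2}}{441} + 15\right) - 90\right) = 34 \left(\left(\frac{\left(45 + 7 \cdot 12\right)^{2}}{441} + 15\right) - 90\right) = 34 \left(\left(\frac{\left(45 + 84\right)^{2}}{441} + 15\right) - 90\right) = 34 \left(\left(\frac{129^{2}}{441} + 15\right) - 90\right) = 34 \left(\left(\frac{1}{441} \cdot 16641 + 15\right) - 90\right) = 34 \left(\left(\frac{1849}{49} + 15\right) - 90\right) = 34 \left(\frac{2584}{49} - 90\right) = 34 \left(- \frac{1826}{49}\right) = - \frac{62084}{49}$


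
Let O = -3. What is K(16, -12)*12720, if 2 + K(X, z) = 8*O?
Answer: -330720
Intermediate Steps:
K(X, z) = -26 (K(X, z) = -2 + 8*(-3) = -2 - 24 = -26)
K(16, -12)*12720 = -26*12720 = -330720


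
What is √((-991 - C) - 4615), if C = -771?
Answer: I*√4835 ≈ 69.534*I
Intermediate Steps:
√((-991 - C) - 4615) = √((-991 - 1*(-771)) - 4615) = √((-991 + 771) - 4615) = √(-220 - 4615) = √(-4835) = I*√4835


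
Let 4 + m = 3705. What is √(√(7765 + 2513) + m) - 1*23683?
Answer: -23683 + √(3701 + 3*√1142) ≈ -23621.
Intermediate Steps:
m = 3701 (m = -4 + 3705 = 3701)
√(√(7765 + 2513) + m) - 1*23683 = √(√(7765 + 2513) + 3701) - 1*23683 = √(√10278 + 3701) - 23683 = √(3*√1142 + 3701) - 23683 = √(3701 + 3*√1142) - 23683 = -23683 + √(3701 + 3*√1142)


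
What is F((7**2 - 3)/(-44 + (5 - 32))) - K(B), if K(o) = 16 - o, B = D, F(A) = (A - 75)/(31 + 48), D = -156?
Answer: -970119/5609 ≈ -172.96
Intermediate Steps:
F(A) = -75/79 + A/79 (F(A) = (-75 + A)/79 = (-75 + A)*(1/79) = -75/79 + A/79)
B = -156
F((7**2 - 3)/(-44 + (5 - 32))) - K(B) = (-75/79 + ((7**2 - 3)/(-44 + (5 - 32)))/79) - (16 - 1*(-156)) = (-75/79 + ((49 - 3)/(-44 - 27))/79) - (16 + 156) = (-75/79 + (46/(-71))/79) - 1*172 = (-75/79 + (46*(-1/71))/79) - 172 = (-75/79 + (1/79)*(-46/71)) - 172 = (-75/79 - 46/5609) - 172 = -5371/5609 - 172 = -970119/5609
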